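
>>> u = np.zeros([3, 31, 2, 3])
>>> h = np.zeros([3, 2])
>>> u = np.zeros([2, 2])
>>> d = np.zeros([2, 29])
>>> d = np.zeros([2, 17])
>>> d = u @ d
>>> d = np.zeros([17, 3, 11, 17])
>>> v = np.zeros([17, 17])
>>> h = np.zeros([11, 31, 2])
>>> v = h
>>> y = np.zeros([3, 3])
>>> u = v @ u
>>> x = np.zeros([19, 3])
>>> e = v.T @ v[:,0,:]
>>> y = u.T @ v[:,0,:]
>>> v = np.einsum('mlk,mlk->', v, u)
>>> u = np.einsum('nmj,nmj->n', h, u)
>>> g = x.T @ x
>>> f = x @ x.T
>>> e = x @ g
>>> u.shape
(11,)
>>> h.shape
(11, 31, 2)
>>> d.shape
(17, 3, 11, 17)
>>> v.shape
()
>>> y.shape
(2, 31, 2)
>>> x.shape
(19, 3)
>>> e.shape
(19, 3)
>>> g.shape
(3, 3)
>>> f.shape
(19, 19)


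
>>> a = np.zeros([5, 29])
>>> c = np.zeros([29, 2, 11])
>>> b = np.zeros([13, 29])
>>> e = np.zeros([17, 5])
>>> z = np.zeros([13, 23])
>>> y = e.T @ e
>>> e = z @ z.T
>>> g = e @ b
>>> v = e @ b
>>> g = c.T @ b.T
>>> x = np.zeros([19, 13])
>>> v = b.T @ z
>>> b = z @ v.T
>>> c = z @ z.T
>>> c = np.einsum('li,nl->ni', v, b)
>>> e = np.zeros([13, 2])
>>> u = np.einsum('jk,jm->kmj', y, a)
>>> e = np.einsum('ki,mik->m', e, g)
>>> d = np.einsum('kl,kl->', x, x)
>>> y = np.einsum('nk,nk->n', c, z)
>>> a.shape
(5, 29)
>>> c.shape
(13, 23)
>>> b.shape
(13, 29)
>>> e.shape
(11,)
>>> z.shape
(13, 23)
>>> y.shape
(13,)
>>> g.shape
(11, 2, 13)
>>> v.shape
(29, 23)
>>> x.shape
(19, 13)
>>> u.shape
(5, 29, 5)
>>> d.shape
()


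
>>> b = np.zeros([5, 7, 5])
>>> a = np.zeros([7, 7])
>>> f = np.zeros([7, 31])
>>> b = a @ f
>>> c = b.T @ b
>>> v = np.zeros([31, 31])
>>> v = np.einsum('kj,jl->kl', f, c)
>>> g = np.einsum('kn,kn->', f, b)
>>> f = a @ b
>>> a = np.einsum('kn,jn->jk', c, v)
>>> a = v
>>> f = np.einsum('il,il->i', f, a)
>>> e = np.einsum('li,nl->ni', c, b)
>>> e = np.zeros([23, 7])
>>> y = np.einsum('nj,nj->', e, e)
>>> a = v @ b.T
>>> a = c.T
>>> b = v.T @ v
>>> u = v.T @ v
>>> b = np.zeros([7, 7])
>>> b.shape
(7, 7)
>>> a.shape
(31, 31)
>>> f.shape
(7,)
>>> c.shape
(31, 31)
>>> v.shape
(7, 31)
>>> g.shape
()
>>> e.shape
(23, 7)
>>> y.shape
()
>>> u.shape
(31, 31)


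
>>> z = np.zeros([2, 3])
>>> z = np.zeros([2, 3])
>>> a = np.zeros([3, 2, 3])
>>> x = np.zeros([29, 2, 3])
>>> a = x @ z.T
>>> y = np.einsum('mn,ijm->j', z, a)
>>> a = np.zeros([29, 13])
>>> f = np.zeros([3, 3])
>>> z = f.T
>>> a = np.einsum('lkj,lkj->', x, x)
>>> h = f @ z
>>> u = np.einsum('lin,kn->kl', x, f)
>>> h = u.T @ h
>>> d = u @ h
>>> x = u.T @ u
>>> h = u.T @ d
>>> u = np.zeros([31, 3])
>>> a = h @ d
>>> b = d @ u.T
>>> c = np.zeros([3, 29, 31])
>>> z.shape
(3, 3)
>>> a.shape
(29, 3)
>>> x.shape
(29, 29)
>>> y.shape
(2,)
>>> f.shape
(3, 3)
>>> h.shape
(29, 3)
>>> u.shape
(31, 3)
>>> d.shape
(3, 3)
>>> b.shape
(3, 31)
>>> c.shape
(3, 29, 31)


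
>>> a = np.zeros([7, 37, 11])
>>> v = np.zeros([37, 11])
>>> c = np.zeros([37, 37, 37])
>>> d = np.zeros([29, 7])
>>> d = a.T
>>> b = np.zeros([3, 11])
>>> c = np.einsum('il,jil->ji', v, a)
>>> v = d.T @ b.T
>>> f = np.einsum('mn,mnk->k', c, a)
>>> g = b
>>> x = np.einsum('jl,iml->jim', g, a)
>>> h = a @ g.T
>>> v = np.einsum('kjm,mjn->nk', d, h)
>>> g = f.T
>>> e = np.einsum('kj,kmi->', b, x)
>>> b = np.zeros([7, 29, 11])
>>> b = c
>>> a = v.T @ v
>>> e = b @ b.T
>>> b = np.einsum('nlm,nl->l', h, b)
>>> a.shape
(11, 11)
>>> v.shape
(3, 11)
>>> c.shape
(7, 37)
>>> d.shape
(11, 37, 7)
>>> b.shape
(37,)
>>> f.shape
(11,)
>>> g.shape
(11,)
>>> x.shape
(3, 7, 37)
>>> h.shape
(7, 37, 3)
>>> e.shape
(7, 7)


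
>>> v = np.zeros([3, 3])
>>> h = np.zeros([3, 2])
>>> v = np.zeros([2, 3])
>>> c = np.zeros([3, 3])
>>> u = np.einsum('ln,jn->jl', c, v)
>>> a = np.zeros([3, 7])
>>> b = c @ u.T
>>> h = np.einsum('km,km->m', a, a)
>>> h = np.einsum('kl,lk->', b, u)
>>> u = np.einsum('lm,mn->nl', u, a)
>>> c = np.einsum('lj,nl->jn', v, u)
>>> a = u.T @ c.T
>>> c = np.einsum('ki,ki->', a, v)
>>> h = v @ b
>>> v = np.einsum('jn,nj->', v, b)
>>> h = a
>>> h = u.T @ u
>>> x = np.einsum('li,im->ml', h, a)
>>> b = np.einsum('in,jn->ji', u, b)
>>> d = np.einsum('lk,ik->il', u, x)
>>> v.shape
()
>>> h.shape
(2, 2)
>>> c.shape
()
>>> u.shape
(7, 2)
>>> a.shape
(2, 3)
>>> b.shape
(3, 7)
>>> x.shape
(3, 2)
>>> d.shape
(3, 7)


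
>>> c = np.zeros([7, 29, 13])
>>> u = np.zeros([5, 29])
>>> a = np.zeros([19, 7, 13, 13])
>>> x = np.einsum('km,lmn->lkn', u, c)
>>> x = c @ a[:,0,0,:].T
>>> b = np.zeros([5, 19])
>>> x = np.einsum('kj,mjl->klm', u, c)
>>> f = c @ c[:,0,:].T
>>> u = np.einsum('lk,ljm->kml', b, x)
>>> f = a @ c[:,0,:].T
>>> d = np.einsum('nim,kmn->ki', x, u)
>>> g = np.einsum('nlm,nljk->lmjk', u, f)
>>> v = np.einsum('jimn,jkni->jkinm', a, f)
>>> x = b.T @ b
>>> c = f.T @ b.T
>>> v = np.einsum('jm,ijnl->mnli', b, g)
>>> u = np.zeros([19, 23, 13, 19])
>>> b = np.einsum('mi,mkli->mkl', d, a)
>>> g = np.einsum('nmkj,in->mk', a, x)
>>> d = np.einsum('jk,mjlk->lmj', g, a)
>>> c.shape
(7, 13, 7, 5)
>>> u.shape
(19, 23, 13, 19)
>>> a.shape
(19, 7, 13, 13)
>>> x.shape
(19, 19)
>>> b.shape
(19, 7, 13)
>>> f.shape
(19, 7, 13, 7)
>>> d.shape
(13, 19, 7)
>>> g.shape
(7, 13)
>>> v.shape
(19, 13, 7, 7)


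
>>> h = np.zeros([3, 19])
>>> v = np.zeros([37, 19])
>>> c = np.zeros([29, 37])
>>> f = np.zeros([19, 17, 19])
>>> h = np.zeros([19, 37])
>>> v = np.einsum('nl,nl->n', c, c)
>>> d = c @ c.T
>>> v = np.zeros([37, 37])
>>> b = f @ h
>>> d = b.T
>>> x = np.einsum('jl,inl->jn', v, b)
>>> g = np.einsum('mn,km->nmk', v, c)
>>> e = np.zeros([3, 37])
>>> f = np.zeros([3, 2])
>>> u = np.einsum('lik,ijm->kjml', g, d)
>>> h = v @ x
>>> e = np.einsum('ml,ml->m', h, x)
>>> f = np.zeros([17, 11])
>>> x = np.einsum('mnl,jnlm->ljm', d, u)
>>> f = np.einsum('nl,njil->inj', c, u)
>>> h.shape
(37, 17)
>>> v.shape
(37, 37)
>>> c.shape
(29, 37)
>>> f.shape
(19, 29, 17)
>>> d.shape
(37, 17, 19)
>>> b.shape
(19, 17, 37)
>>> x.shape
(19, 29, 37)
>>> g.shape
(37, 37, 29)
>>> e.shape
(37,)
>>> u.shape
(29, 17, 19, 37)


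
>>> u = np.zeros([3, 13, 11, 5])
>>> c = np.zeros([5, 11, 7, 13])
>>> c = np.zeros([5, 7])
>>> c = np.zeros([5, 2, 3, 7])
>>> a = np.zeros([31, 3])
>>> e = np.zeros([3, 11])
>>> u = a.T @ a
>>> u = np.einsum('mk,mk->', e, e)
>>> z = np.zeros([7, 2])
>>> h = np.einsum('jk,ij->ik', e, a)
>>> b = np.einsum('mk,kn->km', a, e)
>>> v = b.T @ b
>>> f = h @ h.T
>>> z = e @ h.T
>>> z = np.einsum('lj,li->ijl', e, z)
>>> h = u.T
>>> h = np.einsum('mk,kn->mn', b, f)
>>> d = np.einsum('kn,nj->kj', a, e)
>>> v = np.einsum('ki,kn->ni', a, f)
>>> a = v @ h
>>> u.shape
()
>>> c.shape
(5, 2, 3, 7)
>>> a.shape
(31, 31)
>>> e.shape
(3, 11)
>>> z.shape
(31, 11, 3)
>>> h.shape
(3, 31)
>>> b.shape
(3, 31)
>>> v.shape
(31, 3)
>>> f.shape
(31, 31)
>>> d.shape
(31, 11)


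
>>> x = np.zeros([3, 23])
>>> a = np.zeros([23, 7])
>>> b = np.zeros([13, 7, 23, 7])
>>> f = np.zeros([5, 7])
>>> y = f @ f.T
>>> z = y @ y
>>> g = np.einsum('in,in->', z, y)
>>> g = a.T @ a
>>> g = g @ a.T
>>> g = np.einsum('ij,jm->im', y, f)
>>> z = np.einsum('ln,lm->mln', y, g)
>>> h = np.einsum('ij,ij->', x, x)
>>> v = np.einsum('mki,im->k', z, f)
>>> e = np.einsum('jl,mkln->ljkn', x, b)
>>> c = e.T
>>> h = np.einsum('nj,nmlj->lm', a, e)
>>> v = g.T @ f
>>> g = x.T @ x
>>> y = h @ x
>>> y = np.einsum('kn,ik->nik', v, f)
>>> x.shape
(3, 23)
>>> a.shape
(23, 7)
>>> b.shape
(13, 7, 23, 7)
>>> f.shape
(5, 7)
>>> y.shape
(7, 5, 7)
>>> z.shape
(7, 5, 5)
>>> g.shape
(23, 23)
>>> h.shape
(7, 3)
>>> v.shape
(7, 7)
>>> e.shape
(23, 3, 7, 7)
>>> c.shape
(7, 7, 3, 23)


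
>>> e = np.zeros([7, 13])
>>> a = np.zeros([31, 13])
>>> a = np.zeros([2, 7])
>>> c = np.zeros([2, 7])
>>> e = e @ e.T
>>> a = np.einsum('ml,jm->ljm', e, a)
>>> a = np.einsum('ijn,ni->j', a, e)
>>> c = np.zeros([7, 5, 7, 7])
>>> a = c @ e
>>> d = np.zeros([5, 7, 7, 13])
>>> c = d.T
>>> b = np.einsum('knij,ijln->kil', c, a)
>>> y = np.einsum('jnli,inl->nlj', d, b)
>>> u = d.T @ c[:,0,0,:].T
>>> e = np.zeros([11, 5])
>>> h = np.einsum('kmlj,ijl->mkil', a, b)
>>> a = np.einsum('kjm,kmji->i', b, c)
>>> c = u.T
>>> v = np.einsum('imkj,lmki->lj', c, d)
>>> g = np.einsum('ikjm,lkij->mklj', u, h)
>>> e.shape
(11, 5)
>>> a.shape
(5,)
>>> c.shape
(13, 7, 7, 13)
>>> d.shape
(5, 7, 7, 13)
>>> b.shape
(13, 7, 7)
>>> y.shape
(7, 7, 5)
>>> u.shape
(13, 7, 7, 13)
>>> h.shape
(5, 7, 13, 7)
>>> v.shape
(5, 13)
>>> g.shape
(13, 7, 5, 7)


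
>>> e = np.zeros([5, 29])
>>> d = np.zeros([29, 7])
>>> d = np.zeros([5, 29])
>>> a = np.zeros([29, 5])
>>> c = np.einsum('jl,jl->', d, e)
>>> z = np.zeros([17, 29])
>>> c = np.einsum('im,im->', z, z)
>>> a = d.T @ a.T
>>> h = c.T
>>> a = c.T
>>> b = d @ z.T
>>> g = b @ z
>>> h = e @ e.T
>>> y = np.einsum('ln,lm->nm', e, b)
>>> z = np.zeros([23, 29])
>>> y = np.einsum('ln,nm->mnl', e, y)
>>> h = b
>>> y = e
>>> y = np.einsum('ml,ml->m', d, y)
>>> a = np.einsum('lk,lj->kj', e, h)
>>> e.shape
(5, 29)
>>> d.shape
(5, 29)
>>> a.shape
(29, 17)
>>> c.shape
()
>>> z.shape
(23, 29)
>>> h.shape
(5, 17)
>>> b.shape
(5, 17)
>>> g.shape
(5, 29)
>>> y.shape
(5,)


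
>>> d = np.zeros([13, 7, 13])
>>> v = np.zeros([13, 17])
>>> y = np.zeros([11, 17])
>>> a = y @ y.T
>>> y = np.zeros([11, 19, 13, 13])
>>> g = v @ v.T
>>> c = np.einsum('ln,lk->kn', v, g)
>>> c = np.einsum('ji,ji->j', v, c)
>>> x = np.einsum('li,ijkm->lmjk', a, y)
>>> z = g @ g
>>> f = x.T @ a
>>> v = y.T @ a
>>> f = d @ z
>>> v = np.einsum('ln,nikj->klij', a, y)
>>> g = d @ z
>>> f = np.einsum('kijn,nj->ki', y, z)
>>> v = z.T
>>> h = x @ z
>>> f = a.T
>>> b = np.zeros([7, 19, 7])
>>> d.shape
(13, 7, 13)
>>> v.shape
(13, 13)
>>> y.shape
(11, 19, 13, 13)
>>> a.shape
(11, 11)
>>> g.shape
(13, 7, 13)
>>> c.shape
(13,)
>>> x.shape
(11, 13, 19, 13)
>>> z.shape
(13, 13)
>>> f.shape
(11, 11)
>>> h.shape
(11, 13, 19, 13)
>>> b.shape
(7, 19, 7)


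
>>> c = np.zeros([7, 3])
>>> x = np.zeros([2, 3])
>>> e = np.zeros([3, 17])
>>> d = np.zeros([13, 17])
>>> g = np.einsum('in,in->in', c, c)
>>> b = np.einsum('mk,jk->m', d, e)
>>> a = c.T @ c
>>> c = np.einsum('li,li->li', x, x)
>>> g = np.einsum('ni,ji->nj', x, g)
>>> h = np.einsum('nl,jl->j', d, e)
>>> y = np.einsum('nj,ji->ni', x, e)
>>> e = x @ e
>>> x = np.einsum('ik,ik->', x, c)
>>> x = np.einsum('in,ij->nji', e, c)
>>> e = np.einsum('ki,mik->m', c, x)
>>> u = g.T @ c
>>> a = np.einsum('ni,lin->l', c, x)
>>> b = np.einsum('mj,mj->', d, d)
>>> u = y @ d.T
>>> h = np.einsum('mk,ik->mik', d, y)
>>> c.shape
(2, 3)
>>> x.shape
(17, 3, 2)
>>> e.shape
(17,)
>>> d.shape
(13, 17)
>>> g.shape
(2, 7)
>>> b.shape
()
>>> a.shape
(17,)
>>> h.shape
(13, 2, 17)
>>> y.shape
(2, 17)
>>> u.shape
(2, 13)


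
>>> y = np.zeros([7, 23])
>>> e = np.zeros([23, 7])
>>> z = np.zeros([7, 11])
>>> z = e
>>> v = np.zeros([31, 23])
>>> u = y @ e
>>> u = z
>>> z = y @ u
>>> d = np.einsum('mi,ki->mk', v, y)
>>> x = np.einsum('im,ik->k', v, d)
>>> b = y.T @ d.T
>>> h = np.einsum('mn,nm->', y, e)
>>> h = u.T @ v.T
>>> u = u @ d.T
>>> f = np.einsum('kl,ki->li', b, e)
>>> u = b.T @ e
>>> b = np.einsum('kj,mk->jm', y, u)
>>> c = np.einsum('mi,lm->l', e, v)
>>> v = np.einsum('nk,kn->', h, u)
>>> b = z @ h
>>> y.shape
(7, 23)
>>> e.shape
(23, 7)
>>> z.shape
(7, 7)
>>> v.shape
()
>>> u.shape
(31, 7)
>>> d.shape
(31, 7)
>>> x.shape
(7,)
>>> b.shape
(7, 31)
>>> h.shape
(7, 31)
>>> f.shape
(31, 7)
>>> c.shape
(31,)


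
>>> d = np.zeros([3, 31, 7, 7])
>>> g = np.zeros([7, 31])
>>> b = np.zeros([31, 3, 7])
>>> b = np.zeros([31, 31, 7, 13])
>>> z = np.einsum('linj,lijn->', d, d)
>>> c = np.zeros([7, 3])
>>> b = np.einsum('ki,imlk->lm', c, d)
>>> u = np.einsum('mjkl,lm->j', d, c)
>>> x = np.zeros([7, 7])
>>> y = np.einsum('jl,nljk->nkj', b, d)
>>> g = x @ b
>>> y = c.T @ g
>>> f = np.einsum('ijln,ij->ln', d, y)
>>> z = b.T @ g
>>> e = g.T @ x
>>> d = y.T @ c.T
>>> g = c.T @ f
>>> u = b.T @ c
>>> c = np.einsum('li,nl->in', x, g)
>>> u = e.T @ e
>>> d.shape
(31, 7)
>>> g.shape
(3, 7)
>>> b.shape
(7, 31)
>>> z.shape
(31, 31)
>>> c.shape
(7, 3)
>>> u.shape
(7, 7)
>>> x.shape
(7, 7)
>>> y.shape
(3, 31)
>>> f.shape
(7, 7)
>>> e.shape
(31, 7)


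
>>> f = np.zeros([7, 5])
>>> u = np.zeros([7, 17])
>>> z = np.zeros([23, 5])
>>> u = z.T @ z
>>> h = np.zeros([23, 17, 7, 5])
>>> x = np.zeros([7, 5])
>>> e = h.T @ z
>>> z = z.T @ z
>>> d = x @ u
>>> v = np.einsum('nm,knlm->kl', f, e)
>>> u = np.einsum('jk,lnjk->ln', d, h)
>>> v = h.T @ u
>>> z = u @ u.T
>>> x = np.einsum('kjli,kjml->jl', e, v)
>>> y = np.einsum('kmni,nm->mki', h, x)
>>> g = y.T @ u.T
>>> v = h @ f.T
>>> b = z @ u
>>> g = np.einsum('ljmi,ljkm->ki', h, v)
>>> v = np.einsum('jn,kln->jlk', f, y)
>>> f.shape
(7, 5)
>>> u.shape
(23, 17)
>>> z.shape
(23, 23)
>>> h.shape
(23, 17, 7, 5)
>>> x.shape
(7, 17)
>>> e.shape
(5, 7, 17, 5)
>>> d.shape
(7, 5)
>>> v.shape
(7, 23, 17)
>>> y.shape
(17, 23, 5)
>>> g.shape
(7, 5)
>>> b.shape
(23, 17)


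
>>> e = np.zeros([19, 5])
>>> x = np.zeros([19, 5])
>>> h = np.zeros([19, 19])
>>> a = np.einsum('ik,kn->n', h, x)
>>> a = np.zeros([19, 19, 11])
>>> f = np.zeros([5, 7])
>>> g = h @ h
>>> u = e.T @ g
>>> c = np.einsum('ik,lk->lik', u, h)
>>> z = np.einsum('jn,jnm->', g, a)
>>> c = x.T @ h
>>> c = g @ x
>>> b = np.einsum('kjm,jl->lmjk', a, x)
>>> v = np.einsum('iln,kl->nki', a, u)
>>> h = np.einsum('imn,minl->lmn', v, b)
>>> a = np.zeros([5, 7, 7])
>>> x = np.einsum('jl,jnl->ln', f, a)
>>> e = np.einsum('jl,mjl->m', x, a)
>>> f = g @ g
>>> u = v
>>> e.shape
(5,)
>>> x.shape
(7, 7)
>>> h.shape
(19, 5, 19)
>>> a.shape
(5, 7, 7)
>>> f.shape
(19, 19)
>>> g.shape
(19, 19)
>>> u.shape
(11, 5, 19)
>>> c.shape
(19, 5)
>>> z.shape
()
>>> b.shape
(5, 11, 19, 19)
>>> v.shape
(11, 5, 19)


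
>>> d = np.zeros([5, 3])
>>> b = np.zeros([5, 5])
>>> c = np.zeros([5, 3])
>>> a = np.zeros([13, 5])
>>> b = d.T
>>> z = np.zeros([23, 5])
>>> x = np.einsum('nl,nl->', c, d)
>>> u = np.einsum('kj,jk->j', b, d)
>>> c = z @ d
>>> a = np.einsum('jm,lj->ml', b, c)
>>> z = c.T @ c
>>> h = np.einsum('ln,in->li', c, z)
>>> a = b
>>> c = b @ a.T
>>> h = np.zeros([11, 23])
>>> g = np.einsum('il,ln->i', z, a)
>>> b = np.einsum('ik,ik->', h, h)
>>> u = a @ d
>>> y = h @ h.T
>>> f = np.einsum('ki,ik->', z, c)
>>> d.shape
(5, 3)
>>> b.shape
()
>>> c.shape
(3, 3)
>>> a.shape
(3, 5)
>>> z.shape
(3, 3)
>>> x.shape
()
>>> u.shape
(3, 3)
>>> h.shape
(11, 23)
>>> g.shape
(3,)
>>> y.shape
(11, 11)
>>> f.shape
()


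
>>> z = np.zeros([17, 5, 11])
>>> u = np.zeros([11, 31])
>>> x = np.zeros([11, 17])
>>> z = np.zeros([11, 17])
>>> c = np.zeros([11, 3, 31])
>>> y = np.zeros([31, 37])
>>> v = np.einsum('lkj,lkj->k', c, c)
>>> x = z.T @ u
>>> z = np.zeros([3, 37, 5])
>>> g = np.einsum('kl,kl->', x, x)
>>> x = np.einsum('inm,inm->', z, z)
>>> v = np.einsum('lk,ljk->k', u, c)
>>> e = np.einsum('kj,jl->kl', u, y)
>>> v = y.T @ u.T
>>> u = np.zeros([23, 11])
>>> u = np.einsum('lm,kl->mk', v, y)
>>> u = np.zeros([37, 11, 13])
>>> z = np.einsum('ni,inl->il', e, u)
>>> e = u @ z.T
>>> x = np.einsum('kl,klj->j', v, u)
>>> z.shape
(37, 13)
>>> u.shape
(37, 11, 13)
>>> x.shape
(13,)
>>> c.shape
(11, 3, 31)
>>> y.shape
(31, 37)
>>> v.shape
(37, 11)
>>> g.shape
()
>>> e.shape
(37, 11, 37)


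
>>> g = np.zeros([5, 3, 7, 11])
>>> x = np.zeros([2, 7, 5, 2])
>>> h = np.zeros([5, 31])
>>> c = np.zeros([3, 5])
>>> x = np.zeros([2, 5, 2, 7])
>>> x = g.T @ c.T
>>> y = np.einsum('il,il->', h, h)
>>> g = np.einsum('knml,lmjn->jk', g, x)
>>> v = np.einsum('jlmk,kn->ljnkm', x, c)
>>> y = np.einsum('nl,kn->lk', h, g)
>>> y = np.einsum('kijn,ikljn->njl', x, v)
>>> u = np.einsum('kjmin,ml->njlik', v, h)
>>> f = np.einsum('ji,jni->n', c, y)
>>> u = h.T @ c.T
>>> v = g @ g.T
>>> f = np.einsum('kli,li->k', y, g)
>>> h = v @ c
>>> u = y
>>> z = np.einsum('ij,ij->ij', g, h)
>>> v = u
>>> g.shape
(3, 5)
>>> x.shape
(11, 7, 3, 3)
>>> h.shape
(3, 5)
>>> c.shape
(3, 5)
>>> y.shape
(3, 3, 5)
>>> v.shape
(3, 3, 5)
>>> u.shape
(3, 3, 5)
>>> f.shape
(3,)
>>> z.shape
(3, 5)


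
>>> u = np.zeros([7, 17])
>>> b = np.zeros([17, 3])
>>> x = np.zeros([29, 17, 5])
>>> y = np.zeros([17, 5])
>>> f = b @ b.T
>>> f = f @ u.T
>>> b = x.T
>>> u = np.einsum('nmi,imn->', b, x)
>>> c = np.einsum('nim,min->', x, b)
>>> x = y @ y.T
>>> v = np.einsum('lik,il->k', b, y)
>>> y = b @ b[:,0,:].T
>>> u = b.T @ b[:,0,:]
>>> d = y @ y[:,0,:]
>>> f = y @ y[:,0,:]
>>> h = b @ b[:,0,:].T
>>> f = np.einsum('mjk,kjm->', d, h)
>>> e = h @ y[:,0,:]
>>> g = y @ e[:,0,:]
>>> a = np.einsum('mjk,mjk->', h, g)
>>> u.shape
(29, 17, 29)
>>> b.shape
(5, 17, 29)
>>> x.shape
(17, 17)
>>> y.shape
(5, 17, 5)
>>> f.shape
()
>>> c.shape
()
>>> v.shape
(29,)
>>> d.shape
(5, 17, 5)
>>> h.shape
(5, 17, 5)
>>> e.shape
(5, 17, 5)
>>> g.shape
(5, 17, 5)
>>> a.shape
()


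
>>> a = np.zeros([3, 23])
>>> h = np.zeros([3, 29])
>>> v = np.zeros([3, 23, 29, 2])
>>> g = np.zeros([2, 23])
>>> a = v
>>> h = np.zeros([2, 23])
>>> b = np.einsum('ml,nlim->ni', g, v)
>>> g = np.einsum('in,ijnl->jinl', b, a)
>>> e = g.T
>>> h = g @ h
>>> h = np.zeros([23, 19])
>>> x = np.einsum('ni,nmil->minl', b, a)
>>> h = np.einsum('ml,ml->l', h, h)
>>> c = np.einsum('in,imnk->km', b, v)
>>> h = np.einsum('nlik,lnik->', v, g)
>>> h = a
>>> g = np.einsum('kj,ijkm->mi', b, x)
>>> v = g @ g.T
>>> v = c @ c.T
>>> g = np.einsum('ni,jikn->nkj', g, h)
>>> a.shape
(3, 23, 29, 2)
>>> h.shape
(3, 23, 29, 2)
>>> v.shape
(2, 2)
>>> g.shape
(2, 29, 3)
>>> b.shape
(3, 29)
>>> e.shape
(2, 29, 3, 23)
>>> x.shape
(23, 29, 3, 2)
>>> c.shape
(2, 23)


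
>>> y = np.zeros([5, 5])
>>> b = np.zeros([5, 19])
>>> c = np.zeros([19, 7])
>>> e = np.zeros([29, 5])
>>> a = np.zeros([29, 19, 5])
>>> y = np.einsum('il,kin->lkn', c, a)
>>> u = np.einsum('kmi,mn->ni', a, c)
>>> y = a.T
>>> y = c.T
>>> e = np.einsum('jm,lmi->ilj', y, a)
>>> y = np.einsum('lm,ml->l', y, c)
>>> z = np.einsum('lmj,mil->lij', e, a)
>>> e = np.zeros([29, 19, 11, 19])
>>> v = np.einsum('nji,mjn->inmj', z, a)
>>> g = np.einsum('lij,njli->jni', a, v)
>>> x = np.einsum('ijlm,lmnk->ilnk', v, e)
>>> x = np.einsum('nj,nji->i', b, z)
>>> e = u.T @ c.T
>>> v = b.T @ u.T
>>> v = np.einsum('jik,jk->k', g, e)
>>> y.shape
(7,)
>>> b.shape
(5, 19)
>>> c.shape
(19, 7)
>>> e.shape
(5, 19)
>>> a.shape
(29, 19, 5)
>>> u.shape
(7, 5)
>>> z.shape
(5, 19, 7)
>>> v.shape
(19,)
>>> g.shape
(5, 7, 19)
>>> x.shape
(7,)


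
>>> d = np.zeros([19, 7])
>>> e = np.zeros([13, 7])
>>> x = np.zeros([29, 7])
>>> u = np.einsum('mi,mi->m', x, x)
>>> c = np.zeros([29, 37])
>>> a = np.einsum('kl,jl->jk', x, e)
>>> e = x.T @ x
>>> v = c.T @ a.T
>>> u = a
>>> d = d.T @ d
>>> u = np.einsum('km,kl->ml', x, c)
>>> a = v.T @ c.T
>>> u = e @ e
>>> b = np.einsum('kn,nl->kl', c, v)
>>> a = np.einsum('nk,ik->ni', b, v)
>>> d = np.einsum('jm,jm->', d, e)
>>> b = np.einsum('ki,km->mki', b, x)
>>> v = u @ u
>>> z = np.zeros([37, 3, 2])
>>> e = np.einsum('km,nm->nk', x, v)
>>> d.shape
()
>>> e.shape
(7, 29)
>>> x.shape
(29, 7)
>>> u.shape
(7, 7)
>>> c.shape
(29, 37)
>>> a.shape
(29, 37)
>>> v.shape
(7, 7)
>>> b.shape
(7, 29, 13)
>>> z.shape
(37, 3, 2)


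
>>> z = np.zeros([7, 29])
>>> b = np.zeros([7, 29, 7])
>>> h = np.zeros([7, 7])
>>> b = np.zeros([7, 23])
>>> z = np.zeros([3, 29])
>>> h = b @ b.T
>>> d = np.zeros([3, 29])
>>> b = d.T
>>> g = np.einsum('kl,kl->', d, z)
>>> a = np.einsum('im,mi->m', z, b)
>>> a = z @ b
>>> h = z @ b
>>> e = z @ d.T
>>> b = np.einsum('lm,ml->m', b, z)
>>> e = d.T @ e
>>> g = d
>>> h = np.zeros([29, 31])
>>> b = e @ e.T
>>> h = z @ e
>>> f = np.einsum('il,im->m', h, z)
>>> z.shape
(3, 29)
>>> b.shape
(29, 29)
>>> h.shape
(3, 3)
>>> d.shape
(3, 29)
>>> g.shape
(3, 29)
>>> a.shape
(3, 3)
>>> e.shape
(29, 3)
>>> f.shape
(29,)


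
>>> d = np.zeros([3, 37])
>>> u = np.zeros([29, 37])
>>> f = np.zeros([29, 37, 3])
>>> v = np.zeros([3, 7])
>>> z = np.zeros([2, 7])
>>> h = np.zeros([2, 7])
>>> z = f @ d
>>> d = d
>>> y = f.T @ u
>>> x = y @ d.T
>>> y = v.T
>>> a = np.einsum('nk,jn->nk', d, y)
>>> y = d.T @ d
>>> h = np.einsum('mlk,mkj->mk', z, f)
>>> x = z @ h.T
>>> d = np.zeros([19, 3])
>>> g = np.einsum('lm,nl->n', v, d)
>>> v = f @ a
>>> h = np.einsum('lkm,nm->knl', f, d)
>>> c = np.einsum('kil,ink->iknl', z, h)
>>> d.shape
(19, 3)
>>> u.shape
(29, 37)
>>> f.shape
(29, 37, 3)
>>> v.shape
(29, 37, 37)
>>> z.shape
(29, 37, 37)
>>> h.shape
(37, 19, 29)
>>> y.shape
(37, 37)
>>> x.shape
(29, 37, 29)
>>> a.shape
(3, 37)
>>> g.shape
(19,)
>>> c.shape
(37, 29, 19, 37)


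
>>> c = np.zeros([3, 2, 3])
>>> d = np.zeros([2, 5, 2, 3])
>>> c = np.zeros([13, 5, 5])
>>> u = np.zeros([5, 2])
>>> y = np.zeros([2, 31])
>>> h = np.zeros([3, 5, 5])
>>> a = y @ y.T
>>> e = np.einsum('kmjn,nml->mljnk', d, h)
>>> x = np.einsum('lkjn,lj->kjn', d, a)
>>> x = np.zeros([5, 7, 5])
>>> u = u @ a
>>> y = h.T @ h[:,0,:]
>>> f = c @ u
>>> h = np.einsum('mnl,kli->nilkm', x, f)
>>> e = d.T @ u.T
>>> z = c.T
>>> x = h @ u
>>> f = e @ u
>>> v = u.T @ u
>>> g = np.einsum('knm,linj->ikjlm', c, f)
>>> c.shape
(13, 5, 5)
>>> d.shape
(2, 5, 2, 3)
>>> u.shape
(5, 2)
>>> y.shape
(5, 5, 5)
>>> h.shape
(7, 2, 5, 13, 5)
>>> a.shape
(2, 2)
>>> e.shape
(3, 2, 5, 5)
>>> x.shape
(7, 2, 5, 13, 2)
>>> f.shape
(3, 2, 5, 2)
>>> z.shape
(5, 5, 13)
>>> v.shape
(2, 2)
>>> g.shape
(2, 13, 2, 3, 5)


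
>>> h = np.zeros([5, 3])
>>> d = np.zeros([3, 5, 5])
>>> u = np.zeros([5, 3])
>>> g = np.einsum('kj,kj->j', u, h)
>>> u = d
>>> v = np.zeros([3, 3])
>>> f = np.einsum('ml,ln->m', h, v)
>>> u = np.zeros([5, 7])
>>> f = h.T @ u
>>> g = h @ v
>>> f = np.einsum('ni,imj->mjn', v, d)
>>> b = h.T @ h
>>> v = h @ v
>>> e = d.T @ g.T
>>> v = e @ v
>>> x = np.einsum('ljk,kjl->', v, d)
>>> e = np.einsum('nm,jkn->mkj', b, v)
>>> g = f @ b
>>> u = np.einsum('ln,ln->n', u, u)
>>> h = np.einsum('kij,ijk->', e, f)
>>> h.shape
()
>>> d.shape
(3, 5, 5)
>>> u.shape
(7,)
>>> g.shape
(5, 5, 3)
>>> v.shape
(5, 5, 3)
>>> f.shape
(5, 5, 3)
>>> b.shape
(3, 3)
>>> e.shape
(3, 5, 5)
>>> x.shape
()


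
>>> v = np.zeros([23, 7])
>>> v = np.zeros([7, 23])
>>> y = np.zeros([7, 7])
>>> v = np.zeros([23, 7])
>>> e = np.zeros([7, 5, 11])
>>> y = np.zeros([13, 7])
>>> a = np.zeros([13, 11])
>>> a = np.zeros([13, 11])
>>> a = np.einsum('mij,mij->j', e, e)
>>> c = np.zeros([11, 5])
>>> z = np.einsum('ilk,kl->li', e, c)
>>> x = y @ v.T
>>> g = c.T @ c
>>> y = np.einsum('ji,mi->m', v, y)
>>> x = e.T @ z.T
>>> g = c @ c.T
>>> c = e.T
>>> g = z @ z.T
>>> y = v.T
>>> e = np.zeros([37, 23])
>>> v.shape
(23, 7)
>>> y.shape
(7, 23)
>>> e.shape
(37, 23)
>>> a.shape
(11,)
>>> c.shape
(11, 5, 7)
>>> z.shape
(5, 7)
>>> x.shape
(11, 5, 5)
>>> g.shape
(5, 5)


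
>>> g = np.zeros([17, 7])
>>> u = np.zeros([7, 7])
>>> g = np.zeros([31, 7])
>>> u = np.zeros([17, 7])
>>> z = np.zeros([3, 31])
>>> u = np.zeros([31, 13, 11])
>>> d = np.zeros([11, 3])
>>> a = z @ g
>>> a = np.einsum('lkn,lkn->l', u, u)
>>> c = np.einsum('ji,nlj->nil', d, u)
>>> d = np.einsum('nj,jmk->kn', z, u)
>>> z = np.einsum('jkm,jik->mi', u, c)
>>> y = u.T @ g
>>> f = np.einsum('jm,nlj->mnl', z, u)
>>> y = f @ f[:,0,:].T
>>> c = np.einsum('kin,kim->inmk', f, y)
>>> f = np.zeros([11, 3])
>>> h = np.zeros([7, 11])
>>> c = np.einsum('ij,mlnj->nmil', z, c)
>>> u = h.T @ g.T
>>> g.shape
(31, 7)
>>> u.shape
(11, 31)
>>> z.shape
(11, 3)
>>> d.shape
(11, 3)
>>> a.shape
(31,)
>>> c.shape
(3, 31, 11, 13)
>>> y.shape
(3, 31, 3)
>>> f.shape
(11, 3)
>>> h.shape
(7, 11)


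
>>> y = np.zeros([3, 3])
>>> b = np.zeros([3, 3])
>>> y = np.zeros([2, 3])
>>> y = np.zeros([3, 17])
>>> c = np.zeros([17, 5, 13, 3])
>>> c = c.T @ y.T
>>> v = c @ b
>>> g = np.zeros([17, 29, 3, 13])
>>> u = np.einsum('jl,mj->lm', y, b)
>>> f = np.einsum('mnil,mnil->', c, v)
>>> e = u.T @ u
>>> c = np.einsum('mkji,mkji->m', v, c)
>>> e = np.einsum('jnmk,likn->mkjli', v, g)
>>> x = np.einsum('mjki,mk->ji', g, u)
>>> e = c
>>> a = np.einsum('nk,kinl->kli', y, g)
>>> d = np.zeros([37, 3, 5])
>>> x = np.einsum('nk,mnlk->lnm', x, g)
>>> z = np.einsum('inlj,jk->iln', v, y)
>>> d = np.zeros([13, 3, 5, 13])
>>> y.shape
(3, 17)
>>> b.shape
(3, 3)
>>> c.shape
(3,)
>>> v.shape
(3, 13, 5, 3)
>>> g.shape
(17, 29, 3, 13)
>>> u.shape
(17, 3)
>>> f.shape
()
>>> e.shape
(3,)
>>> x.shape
(3, 29, 17)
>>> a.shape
(17, 13, 29)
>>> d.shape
(13, 3, 5, 13)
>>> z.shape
(3, 5, 13)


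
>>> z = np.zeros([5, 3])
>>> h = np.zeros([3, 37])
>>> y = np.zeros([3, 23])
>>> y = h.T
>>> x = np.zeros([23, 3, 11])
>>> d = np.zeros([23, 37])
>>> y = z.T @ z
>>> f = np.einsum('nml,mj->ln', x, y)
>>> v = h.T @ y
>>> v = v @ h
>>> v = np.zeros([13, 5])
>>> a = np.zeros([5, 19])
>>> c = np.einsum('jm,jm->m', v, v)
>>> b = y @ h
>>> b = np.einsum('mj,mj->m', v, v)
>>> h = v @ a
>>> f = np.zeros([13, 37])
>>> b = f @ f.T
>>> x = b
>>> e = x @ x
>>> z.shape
(5, 3)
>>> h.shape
(13, 19)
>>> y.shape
(3, 3)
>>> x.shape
(13, 13)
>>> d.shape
(23, 37)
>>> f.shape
(13, 37)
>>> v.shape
(13, 5)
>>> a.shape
(5, 19)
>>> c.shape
(5,)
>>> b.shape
(13, 13)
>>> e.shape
(13, 13)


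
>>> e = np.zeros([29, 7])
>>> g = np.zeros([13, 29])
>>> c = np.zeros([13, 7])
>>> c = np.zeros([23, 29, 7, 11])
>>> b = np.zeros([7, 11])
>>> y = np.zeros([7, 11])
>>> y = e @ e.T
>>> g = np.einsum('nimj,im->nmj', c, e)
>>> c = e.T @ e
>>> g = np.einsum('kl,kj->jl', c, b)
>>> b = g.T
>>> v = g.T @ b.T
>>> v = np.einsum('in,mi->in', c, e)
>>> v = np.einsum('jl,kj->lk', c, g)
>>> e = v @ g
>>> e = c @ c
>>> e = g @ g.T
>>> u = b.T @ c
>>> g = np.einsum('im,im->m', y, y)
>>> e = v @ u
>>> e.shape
(7, 7)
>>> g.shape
(29,)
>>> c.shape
(7, 7)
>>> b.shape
(7, 11)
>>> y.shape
(29, 29)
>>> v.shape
(7, 11)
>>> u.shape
(11, 7)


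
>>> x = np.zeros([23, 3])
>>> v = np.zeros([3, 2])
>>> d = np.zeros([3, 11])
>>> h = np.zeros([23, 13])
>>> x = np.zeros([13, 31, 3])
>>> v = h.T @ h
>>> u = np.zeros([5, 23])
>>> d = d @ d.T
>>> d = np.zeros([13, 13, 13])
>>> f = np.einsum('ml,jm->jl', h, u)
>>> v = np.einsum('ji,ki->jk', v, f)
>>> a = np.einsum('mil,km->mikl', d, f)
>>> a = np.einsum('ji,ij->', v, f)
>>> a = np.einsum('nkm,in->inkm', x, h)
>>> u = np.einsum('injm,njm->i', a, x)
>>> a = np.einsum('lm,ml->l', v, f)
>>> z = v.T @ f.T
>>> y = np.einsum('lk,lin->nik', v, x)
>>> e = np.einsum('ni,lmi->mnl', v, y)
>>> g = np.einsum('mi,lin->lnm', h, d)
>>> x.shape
(13, 31, 3)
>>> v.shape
(13, 5)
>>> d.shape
(13, 13, 13)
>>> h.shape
(23, 13)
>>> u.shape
(23,)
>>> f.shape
(5, 13)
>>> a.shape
(13,)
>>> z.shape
(5, 5)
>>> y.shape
(3, 31, 5)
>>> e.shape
(31, 13, 3)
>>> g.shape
(13, 13, 23)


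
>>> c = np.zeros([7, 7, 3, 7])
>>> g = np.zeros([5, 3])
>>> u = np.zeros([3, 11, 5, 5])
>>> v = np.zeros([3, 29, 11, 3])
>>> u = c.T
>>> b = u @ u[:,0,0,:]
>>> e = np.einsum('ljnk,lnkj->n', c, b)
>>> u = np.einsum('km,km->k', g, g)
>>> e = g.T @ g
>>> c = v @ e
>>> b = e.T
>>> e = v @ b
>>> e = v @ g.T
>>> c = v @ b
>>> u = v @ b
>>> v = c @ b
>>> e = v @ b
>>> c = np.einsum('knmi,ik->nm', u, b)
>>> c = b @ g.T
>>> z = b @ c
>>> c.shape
(3, 5)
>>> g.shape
(5, 3)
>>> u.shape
(3, 29, 11, 3)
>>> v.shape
(3, 29, 11, 3)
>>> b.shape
(3, 3)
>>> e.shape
(3, 29, 11, 3)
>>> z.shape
(3, 5)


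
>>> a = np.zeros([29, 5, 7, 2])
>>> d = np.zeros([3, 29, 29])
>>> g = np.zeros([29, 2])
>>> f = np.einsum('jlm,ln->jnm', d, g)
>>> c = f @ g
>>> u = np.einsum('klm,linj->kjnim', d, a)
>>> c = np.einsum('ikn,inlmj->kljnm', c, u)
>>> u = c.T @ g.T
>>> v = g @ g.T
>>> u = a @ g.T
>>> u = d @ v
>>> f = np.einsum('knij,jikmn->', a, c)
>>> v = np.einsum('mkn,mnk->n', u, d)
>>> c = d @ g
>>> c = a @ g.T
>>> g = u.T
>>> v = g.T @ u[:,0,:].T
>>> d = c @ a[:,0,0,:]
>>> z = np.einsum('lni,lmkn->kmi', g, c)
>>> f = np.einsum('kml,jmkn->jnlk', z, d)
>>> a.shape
(29, 5, 7, 2)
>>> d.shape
(29, 5, 7, 2)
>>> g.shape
(29, 29, 3)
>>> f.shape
(29, 2, 3, 7)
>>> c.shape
(29, 5, 7, 29)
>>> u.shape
(3, 29, 29)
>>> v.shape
(3, 29, 3)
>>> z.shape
(7, 5, 3)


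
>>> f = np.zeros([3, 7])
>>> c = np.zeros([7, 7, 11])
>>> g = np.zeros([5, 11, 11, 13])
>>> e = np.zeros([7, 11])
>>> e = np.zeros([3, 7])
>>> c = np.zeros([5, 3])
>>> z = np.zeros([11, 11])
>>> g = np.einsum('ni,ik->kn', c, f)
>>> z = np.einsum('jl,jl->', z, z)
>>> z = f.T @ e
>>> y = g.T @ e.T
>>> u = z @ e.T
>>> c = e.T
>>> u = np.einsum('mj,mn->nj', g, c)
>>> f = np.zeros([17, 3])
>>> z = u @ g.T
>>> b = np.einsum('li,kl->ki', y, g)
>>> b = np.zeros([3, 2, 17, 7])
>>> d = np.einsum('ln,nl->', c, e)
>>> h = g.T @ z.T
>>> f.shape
(17, 3)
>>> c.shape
(7, 3)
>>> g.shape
(7, 5)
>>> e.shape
(3, 7)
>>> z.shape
(3, 7)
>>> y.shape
(5, 3)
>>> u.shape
(3, 5)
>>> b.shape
(3, 2, 17, 7)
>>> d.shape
()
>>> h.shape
(5, 3)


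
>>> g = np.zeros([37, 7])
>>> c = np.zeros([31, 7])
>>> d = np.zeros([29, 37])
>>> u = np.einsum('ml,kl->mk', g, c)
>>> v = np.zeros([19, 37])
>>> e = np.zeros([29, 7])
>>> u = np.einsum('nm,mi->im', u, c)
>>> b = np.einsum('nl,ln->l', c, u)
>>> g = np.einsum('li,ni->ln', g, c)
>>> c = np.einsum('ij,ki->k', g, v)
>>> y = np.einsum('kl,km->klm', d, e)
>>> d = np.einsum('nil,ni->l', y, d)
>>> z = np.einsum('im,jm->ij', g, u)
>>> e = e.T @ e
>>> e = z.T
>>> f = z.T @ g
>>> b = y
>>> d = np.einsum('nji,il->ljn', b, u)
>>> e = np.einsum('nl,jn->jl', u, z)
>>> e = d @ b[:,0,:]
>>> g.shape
(37, 31)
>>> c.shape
(19,)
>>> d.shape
(31, 37, 29)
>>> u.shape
(7, 31)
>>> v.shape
(19, 37)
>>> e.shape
(31, 37, 7)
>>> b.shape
(29, 37, 7)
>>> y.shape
(29, 37, 7)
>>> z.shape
(37, 7)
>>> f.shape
(7, 31)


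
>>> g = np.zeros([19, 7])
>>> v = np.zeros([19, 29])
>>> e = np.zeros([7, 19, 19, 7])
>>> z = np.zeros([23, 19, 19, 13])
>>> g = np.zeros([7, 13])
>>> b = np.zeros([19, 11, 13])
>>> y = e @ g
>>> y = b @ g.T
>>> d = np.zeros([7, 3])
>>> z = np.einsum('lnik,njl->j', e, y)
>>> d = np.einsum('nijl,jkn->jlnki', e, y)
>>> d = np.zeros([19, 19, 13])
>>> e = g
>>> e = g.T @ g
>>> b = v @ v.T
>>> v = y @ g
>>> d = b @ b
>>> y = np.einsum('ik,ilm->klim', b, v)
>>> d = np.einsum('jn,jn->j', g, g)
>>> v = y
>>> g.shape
(7, 13)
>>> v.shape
(19, 11, 19, 13)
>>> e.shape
(13, 13)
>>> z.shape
(11,)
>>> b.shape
(19, 19)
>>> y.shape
(19, 11, 19, 13)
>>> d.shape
(7,)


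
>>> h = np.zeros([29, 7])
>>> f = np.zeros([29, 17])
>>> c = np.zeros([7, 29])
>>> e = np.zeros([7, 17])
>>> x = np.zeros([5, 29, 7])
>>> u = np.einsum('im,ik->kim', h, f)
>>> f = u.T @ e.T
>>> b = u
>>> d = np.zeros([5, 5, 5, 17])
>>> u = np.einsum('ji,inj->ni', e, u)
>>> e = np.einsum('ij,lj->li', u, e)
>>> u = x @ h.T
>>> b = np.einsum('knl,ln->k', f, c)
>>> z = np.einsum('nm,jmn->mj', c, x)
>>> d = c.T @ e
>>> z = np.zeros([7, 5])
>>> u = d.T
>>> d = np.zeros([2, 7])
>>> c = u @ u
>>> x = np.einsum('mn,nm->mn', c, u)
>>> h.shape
(29, 7)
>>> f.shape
(7, 29, 7)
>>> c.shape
(29, 29)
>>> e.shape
(7, 29)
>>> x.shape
(29, 29)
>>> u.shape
(29, 29)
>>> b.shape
(7,)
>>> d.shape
(2, 7)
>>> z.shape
(7, 5)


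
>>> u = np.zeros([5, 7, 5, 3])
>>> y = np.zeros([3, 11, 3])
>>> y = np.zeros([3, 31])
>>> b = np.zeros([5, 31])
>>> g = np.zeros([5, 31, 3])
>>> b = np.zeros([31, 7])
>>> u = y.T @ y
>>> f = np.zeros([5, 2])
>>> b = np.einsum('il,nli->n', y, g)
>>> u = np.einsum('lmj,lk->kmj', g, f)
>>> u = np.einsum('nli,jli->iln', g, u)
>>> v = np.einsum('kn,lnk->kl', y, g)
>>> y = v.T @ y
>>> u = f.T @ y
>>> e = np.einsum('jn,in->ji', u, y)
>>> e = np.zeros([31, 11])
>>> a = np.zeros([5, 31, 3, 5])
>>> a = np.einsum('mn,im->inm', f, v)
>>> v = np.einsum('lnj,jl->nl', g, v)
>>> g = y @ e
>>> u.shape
(2, 31)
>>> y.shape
(5, 31)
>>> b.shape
(5,)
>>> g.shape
(5, 11)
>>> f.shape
(5, 2)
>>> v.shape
(31, 5)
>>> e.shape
(31, 11)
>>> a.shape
(3, 2, 5)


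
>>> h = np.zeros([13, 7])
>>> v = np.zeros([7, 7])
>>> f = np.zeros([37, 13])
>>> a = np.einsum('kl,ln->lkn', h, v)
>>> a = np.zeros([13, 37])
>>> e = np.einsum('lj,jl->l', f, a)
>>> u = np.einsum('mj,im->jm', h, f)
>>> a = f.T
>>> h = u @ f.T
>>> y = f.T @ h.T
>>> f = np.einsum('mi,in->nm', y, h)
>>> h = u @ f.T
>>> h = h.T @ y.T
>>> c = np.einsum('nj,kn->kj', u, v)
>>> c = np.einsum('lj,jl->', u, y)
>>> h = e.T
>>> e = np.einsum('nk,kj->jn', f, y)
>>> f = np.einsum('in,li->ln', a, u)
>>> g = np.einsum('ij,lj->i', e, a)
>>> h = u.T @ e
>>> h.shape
(13, 37)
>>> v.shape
(7, 7)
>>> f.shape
(7, 37)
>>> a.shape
(13, 37)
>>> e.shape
(7, 37)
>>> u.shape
(7, 13)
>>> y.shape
(13, 7)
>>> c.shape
()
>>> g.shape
(7,)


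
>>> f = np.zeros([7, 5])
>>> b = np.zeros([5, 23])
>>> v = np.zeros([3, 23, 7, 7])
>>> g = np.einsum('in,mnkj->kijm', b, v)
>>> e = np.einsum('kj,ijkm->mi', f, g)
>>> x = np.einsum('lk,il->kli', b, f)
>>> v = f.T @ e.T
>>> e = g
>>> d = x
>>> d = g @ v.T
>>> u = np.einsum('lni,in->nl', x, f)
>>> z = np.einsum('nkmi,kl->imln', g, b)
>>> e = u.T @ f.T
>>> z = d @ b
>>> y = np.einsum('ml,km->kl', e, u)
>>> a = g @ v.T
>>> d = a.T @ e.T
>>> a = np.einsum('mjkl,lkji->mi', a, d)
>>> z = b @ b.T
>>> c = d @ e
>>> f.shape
(7, 5)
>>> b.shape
(5, 23)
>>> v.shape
(5, 3)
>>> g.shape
(7, 5, 7, 3)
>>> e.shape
(23, 7)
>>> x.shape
(23, 5, 7)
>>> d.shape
(5, 7, 5, 23)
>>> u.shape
(5, 23)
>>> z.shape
(5, 5)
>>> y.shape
(5, 7)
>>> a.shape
(7, 23)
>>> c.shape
(5, 7, 5, 7)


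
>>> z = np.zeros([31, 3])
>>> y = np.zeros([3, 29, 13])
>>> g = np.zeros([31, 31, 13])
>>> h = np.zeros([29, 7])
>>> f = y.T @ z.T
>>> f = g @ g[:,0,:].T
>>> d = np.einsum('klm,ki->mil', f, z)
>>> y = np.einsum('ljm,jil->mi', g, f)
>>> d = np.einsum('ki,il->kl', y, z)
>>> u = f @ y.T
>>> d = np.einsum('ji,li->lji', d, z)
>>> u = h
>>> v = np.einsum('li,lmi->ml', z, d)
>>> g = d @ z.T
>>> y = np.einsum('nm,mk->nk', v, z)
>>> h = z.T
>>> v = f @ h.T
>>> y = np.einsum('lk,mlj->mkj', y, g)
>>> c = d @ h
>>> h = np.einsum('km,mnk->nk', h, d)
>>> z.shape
(31, 3)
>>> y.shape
(31, 3, 31)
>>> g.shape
(31, 13, 31)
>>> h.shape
(13, 3)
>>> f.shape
(31, 31, 31)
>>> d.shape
(31, 13, 3)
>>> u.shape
(29, 7)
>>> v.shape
(31, 31, 3)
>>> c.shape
(31, 13, 31)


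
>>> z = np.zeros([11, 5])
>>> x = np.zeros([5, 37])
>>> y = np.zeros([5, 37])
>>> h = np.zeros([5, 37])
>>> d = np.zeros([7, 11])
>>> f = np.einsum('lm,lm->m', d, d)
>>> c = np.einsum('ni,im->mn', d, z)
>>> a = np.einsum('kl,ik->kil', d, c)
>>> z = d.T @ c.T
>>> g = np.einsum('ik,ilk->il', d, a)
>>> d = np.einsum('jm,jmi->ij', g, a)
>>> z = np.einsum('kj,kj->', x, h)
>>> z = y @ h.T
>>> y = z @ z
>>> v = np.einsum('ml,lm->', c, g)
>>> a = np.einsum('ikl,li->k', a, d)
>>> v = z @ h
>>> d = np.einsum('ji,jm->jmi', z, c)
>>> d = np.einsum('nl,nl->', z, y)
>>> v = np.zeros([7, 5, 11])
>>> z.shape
(5, 5)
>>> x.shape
(5, 37)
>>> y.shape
(5, 5)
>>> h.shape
(5, 37)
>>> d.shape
()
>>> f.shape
(11,)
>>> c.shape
(5, 7)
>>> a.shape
(5,)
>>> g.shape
(7, 5)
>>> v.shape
(7, 5, 11)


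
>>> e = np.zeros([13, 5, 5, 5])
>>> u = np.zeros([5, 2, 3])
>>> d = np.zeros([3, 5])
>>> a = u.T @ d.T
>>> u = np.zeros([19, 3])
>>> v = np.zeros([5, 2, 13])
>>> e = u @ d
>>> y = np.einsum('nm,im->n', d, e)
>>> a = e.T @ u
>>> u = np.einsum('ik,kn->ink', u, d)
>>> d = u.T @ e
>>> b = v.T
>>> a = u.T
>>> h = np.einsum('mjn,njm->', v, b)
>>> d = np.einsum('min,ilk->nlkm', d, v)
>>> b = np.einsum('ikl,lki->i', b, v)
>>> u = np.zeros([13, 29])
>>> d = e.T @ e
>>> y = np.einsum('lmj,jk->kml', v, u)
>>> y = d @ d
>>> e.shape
(19, 5)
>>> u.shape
(13, 29)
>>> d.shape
(5, 5)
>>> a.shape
(3, 5, 19)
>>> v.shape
(5, 2, 13)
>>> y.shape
(5, 5)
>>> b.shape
(13,)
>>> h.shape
()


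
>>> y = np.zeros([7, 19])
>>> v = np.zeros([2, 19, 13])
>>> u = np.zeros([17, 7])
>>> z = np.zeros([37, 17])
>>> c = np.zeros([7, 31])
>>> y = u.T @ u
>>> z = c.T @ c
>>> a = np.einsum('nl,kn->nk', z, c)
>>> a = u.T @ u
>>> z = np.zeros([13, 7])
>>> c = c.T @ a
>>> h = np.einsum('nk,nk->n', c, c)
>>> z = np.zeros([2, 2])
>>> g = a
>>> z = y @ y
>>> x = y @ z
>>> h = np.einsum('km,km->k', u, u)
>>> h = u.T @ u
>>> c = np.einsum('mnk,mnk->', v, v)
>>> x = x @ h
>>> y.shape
(7, 7)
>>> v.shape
(2, 19, 13)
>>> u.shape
(17, 7)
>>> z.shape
(7, 7)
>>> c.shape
()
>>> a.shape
(7, 7)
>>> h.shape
(7, 7)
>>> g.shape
(7, 7)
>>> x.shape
(7, 7)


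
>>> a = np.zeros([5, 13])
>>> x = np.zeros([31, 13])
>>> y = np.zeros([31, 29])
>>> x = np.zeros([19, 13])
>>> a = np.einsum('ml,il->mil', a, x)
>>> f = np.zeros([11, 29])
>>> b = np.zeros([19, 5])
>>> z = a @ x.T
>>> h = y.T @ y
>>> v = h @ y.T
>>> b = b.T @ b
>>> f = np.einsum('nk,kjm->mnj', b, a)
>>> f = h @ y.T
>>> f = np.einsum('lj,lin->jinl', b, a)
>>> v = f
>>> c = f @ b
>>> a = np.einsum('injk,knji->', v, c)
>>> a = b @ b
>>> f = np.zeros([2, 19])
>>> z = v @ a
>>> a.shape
(5, 5)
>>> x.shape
(19, 13)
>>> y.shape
(31, 29)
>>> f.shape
(2, 19)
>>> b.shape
(5, 5)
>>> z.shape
(5, 19, 13, 5)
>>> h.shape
(29, 29)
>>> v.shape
(5, 19, 13, 5)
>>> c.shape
(5, 19, 13, 5)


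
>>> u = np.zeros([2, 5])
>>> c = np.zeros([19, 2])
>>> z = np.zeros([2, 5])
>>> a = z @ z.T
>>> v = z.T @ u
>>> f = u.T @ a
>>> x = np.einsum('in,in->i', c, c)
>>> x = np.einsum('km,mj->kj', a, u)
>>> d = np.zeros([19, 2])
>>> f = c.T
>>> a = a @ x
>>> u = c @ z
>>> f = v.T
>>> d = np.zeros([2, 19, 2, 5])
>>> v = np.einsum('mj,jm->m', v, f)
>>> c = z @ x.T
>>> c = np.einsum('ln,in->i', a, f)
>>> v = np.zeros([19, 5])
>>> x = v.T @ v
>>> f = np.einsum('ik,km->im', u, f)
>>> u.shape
(19, 5)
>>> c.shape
(5,)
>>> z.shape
(2, 5)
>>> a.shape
(2, 5)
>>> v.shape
(19, 5)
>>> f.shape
(19, 5)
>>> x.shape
(5, 5)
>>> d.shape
(2, 19, 2, 5)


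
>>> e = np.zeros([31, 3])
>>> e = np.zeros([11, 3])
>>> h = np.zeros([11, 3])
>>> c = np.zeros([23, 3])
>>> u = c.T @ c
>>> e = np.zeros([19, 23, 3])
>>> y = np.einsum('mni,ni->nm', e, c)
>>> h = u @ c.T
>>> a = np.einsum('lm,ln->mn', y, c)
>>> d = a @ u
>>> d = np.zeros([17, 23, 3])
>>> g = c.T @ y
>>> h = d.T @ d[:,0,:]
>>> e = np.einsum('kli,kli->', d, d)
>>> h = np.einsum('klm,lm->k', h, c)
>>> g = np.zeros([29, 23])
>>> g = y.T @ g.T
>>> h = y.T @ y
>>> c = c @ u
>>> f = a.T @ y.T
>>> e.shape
()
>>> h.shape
(19, 19)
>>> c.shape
(23, 3)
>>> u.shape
(3, 3)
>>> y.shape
(23, 19)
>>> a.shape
(19, 3)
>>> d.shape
(17, 23, 3)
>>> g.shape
(19, 29)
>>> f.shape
(3, 23)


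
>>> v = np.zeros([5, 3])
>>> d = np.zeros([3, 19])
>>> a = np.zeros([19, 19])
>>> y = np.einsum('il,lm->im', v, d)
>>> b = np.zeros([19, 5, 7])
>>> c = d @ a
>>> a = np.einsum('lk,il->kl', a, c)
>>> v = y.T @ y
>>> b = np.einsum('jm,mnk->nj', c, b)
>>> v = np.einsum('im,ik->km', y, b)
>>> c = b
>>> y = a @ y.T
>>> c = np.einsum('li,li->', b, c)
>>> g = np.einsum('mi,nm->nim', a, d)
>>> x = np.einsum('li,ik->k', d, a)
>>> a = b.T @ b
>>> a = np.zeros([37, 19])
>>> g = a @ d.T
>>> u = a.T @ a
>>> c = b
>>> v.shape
(3, 19)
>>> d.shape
(3, 19)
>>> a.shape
(37, 19)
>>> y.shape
(19, 5)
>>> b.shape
(5, 3)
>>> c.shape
(5, 3)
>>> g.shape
(37, 3)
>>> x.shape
(19,)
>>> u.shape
(19, 19)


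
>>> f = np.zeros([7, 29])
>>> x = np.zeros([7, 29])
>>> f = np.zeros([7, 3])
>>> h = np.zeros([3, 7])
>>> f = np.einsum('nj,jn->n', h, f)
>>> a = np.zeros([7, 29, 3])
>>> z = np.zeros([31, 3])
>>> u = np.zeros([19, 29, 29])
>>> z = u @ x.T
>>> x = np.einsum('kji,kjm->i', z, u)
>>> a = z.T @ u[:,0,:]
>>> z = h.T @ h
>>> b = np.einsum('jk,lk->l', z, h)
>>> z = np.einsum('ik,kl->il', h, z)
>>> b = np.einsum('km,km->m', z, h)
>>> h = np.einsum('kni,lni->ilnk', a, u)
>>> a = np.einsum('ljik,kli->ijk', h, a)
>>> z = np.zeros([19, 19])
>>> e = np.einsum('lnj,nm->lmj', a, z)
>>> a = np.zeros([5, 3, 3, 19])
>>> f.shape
(3,)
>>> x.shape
(7,)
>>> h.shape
(29, 19, 29, 7)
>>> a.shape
(5, 3, 3, 19)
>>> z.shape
(19, 19)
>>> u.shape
(19, 29, 29)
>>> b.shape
(7,)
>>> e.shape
(29, 19, 7)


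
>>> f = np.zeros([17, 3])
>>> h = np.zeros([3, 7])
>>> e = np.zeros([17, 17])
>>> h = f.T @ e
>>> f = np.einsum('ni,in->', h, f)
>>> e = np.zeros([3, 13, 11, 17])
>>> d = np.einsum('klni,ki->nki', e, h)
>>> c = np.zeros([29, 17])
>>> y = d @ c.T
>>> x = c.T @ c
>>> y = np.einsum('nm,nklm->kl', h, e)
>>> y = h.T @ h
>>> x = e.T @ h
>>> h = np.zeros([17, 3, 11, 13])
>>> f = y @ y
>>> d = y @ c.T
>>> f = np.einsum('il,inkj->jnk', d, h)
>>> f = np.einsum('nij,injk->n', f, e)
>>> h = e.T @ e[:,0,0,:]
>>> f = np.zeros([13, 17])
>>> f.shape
(13, 17)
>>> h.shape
(17, 11, 13, 17)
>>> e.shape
(3, 13, 11, 17)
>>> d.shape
(17, 29)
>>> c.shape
(29, 17)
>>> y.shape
(17, 17)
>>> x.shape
(17, 11, 13, 17)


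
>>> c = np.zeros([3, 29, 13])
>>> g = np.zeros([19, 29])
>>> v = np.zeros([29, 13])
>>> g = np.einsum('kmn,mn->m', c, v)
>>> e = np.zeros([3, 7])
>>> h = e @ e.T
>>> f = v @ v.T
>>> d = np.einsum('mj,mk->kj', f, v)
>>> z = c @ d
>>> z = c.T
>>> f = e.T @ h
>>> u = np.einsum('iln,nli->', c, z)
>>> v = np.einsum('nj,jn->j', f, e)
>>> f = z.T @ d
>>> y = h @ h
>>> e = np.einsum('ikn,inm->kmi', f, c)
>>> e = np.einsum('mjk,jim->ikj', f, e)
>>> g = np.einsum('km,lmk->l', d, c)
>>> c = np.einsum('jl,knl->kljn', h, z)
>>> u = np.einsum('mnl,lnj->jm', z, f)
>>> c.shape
(13, 3, 3, 29)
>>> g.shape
(3,)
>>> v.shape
(3,)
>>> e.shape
(13, 29, 29)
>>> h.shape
(3, 3)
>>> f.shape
(3, 29, 29)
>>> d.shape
(13, 29)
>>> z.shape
(13, 29, 3)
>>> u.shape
(29, 13)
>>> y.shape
(3, 3)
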